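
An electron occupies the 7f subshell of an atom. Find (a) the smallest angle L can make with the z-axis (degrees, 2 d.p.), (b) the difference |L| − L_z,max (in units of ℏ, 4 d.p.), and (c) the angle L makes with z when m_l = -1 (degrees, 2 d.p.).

For 7f, l = 3.
cos θ_min = 3/√12, so θ_min ≈ 30.00°.
|L| − L_z,max = (2√3 − 3)ℏ ≈ 0.4641ℏ.
For m_l = -1: cos θ = -1/√12, θ ≈ 106.78°.

θ_min ≈ 30.00°; |L|−L_z,max ≈ 0.4641ℏ; θ(m_l=-1) ≈ 106.78°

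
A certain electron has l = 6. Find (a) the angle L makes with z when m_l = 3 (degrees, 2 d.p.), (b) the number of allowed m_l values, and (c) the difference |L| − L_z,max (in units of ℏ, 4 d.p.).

For m_l = 3: cos θ = 3/√42, θ ≈ 62.42°.
There are 2l+1 = 13 values of m_l.
|L| − L_z,max = (√42 − 6)ℏ ≈ 0.4807ℏ.

θ(m_l=3) ≈ 62.42°; 13 values; |L|−L_z,max ≈ 0.4807ℏ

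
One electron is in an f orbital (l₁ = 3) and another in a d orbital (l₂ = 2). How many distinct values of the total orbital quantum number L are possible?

5

By the triangle rule, |l₁ − l₂| ≤ L ≤ l₁ + l₂.
Allowed values: L = 1, 2, 3, 4, 5.
That is 5 values.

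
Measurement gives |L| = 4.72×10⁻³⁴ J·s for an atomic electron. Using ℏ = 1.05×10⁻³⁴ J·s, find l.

l = 4

|L|/ℏ = (4.72×10⁻³⁴)/(1.05×10⁻³⁴) ≈ 4.495.
Set l(l+1) = 20.21; the integer solution is l = 4.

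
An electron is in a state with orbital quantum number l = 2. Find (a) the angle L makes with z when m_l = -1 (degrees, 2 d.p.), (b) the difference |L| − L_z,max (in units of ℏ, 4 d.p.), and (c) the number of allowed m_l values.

For m_l = -1: cos θ = -1/√6, θ ≈ 114.09°.
|L| − L_z,max = (√6 − 2)ℏ ≈ 0.4495ℏ.
There are 2l+1 = 5 values of m_l.

θ(m_l=-1) ≈ 114.09°; |L|−L_z,max ≈ 0.4495ℏ; 5 values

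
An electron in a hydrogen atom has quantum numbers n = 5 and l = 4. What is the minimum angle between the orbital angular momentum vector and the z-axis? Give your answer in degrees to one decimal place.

θ_min ≈ 26.6°

|L| = √(l(l+1)) ℏ = 2√5 ℏ.
The smallest angle corresponds to the largest L_z, i.e. m_l = l = 4, giving L_z = 4ℏ.
cos θ_min = 4/√20, so θ_min ≈ 26.6°.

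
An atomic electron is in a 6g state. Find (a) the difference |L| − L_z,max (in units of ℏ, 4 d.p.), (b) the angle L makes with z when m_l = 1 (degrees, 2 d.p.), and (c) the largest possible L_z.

For 6g, l = 4.
|L| − L_z,max = (2√5 − 4)ℏ ≈ 0.4721ℏ.
For m_l = 1: cos θ = 1/√20, θ ≈ 77.08°.
L_z,max = lℏ = 4ℏ.

|L|−L_z,max ≈ 0.4721ℏ; θ(m_l=1) ≈ 77.08°; L_z,max = 4ℏ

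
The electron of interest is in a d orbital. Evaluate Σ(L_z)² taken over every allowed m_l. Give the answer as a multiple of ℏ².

Σ(L_z)² = 10 ℏ²

For a d orbital, l = 2.
The allowed m_l values are -2, -1, 0, 1, 2.
Σ m_l² = l(l+1)(2l+1)/3 = 2·3·5/3 = 10.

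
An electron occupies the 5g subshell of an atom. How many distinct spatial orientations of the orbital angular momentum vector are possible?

9

5g means n = 5, l = 4.
The number of m_l values is 2l + 1 = 2·4 + 1 = 9.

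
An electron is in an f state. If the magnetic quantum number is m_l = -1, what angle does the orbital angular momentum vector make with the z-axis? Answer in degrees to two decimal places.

The letter f corresponds to l = 3.
|L|² = l(l+1)ℏ² = 12ℏ², so |L| = 2√3 ℏ.
L_z = m_l ℏ = −1ℏ.
cos θ = L_z/|L| = -1/√12, so θ ≈ 106.78°.

θ ≈ 106.78°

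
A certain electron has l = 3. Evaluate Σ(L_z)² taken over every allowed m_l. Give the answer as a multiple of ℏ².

m_l runs from −3 to 3, i.e. {-3, -2, -1, 0, 1, 2, 3}.
Summing m² from −3 to 3: Σ m_l² = 28.

Σ(L_z)² = 28 ℏ²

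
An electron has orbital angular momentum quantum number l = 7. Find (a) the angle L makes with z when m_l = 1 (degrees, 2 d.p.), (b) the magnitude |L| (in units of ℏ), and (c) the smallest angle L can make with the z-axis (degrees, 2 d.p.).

θ(m_l=1) ≈ 82.32°; |L| = 2√14 ℏ ≈ 7.483ℏ; θ_min ≈ 20.70°

For m_l = 1: cos θ = 1/√56, θ ≈ 82.32°.
|L| = ℏ√(7·8) = 2√14 ℏ ≈ 7.483ℏ.
cos θ_min = 7/√56, so θ_min ≈ 20.70°.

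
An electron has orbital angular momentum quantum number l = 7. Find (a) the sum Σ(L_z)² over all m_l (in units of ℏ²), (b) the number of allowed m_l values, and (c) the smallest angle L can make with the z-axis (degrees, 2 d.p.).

Σ m_l² = 280, so Σ(L_z)² = 280 ℏ².
There are 2l+1 = 15 values of m_l.
cos θ_min = 7/√56, so θ_min ≈ 20.70°.

Σ(L_z)² = 280 ℏ²; 15 values; θ_min ≈ 20.70°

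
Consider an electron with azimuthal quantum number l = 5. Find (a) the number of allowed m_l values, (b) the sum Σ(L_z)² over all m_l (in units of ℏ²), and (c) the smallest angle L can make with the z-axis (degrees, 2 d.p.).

11 values; Σ(L_z)² = 110 ℏ²; θ_min ≈ 24.09°

There are 2l+1 = 11 values of m_l.
Σ m_l² = 110, so Σ(L_z)² = 110 ℏ².
cos θ_min = 5/√30, so θ_min ≈ 24.09°.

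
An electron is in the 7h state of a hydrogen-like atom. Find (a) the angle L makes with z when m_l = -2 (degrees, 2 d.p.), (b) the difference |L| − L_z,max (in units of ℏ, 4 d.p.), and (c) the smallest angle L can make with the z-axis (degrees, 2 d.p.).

θ(m_l=-2) ≈ 111.42°; |L|−L_z,max ≈ 0.4772ℏ; θ_min ≈ 24.09°

For 7h, l = 5.
For m_l = -2: cos θ = -2/√30, θ ≈ 111.42°.
|L| − L_z,max = (√30 − 5)ℏ ≈ 0.4772ℏ.
cos θ_min = 5/√30, so θ_min ≈ 24.09°.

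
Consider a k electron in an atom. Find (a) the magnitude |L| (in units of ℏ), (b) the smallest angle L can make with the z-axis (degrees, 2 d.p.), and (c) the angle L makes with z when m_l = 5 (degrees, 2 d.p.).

|L| = 2√14 ℏ ≈ 7.483ℏ; θ_min ≈ 20.70°; θ(m_l=5) ≈ 48.08°

K corresponds to l = 7.
|L| = ℏ√(7·8) = 2√14 ℏ ≈ 7.483ℏ.
cos θ_min = 7/√56, so θ_min ≈ 20.70°.
For m_l = 5: cos θ = 5/√56, θ ≈ 48.08°.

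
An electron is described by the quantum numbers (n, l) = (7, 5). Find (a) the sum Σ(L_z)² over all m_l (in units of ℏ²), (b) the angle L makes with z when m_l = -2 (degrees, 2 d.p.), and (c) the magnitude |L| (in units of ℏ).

Σ m_l² = 110, so Σ(L_z)² = 110 ℏ².
For m_l = -2: cos θ = -2/√30, θ ≈ 111.42°.
|L| = ℏ√(5·6) = √30 ℏ ≈ 5.477ℏ.

Σ(L_z)² = 110 ℏ²; θ(m_l=-2) ≈ 111.42°; |L| = √30 ℏ ≈ 5.477ℏ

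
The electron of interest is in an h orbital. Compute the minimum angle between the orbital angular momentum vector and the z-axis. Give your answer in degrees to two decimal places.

θ_min ≈ 24.09°

For an h orbital, l = 5.
|L| = √(l(l+1)) ℏ = √30 ℏ.
The smallest angle corresponds to the largest L_z, i.e. m_l = l = 5, giving L_z = 5ℏ.
cos θ_min = 5/√30, so θ_min ≈ 24.09°.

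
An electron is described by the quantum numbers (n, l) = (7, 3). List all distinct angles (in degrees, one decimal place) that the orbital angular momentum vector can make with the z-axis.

|L| = √(l(l+1)) ℏ = 2√3 ℏ.
cos θ = m_l/√12 for each m_l ∈ {-3, -2, -1, 0, 1, 2, 3}.

θ ∈ {30.0°, 54.7°, 73.2°, 90.0°, 106.8°, 125.3°, 150.0°}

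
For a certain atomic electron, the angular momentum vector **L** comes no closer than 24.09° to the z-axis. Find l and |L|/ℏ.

cos²θ_min = l/(l+1) = 0.8334.
Thus l = 0.8334/(1 − 0.8334) ≈ 5.
Then |L| = ℏ√(5·6) = √30 ℏ.

l = 5, |L| = √30 ℏ ≈ 5.477ℏ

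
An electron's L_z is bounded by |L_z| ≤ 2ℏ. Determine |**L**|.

Since max m_l = l, l = 2.
|L| = √(l(l+1)) ℏ = √6 ℏ.

|L| = √6 ℏ ≈ 2.449ℏ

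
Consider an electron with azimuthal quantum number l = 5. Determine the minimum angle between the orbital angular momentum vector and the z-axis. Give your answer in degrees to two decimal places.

θ_min ≈ 24.09°

|L|² = l(l+1)ℏ² = 30ℏ², so |L| = √30 ℏ.
The smallest angle corresponds to the largest L_z, i.e. m_l = l = 5, giving L_z = 5ℏ.
cos θ_min = 5/√30, so θ_min ≈ 24.09°.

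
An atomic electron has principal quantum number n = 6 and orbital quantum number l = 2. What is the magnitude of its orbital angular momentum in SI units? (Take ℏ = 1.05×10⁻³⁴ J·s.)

|L| = 2.57×10⁻³⁴ J·s

|L| = ℏ√(l(l+1)) = ℏ√(2·3) = √6 ℏ
Numerically, |L| = 2.449 × (1.05×10⁻³⁴ J·s) = 2.57×10⁻³⁴ J·s.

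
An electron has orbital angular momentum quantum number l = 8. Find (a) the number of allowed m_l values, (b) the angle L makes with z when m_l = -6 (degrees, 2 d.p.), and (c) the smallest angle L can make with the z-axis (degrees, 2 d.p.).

17 values; θ(m_l=-6) ≈ 135.00°; θ_min ≈ 19.47°

There are 2l+1 = 17 values of m_l.
For m_l = -6: cos θ = -6/√72, θ ≈ 135.00°.
cos θ_min = 8/√72, so θ_min ≈ 19.47°.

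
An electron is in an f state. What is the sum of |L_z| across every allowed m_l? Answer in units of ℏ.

An f state has l = 3.
The allowed m_l values are -3, -2, -1, 0, 1, 2, 3.
Σ|m_l| = l(l+1) = 12.

Σ|L_z| = 12 ℏ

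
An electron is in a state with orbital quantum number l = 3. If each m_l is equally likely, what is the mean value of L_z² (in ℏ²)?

⟨L_z²⟩ = 4 ℏ²

m_l runs from −3 to 3, i.e. {-3, -2, -1, 0, 1, 2, 3}.
Average of L_z² over 7 states: 28/7 ℏ² = 4 ℏ².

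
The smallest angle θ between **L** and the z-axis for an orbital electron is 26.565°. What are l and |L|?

cos θ_min = l/√(l(l+1)) = √(l/(l+1)), so l/(l+1) = cos²(26.565°) = 0.8000.
Solving: l = 4.
Then |L| = ℏ√(4·5) = 2√5 ℏ.

l = 4, |L| = 2√5 ℏ ≈ 4.472ℏ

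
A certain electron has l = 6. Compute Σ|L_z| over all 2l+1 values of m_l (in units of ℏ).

The allowed m_l values are -6, -5, -4, -3, -2, -1, 0, 1, 2, 3, 4, 5, 6.
Σ|m_l| = l(l+1) = 42.

Σ|L_z| = 42 ℏ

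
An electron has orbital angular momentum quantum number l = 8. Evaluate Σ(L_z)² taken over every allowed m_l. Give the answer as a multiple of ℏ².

Σ(L_z)² = 408 ℏ²

The allowed m_l values are -8, -7, -6, -5, -4, -3, -2, -1, 0, 1, 2, 3, 4, 5, 6, 7, 8.
Summing m² from −8 to 8: Σ m_l² = 408.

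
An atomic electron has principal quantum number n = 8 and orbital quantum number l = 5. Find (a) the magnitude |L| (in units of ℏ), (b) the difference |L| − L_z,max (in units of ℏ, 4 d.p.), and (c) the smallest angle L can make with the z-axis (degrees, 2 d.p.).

|L| = √30 ℏ ≈ 5.477ℏ; |L|−L_z,max ≈ 0.4772ℏ; θ_min ≈ 24.09°

|L| = ℏ√(5·6) = √30 ℏ ≈ 5.477ℏ.
|L| − L_z,max = (√30 − 5)ℏ ≈ 0.4772ℏ.
cos θ_min = 5/√30, so θ_min ≈ 24.09°.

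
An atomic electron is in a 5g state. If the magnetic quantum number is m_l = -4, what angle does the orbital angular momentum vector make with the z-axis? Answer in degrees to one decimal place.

For 5g, l = 4.
|L|² = l(l+1)ℏ² = 20ℏ², so |L| = 2√5 ℏ.
L_z = m_l ℏ = −4ℏ.
cos θ = L_z/|L| = -4/√20, so θ ≈ 153.4°.

θ ≈ 153.4°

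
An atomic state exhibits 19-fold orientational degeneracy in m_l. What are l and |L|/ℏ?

l = 9, |L| = 3√10 ℏ ≈ 9.487ℏ

Since there are 2l+1 = 19 values of m_l, l = 9.
|L| = ℏ√(l(l+1)) = ℏ√(9·10) = 3√10 ℏ.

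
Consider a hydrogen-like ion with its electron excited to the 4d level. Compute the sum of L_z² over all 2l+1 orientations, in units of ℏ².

Σ(L_z)² = 10 ℏ²

The 4d level has l = 2.
m_l runs from −2 to 2, i.e. {-2, -1, 0, 1, 2}.
Summing m² from −2 to 2: Σ m_l² = 10.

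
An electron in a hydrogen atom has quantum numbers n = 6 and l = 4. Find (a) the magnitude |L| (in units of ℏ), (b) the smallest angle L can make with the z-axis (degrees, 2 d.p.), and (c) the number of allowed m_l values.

|L| = ℏ√(4·5) = 2√5 ℏ ≈ 4.472ℏ.
cos θ_min = 4/√20, so θ_min ≈ 26.57°.
There are 2l+1 = 9 values of m_l.

|L| = 2√5 ℏ ≈ 4.472ℏ; θ_min ≈ 26.57°; 9 values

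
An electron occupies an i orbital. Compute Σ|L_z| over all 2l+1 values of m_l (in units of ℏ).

For an i orbital, l = 6.
The allowed m_l values are -6, -5, -4, -3, -2, -1, 0, 1, 2, 3, 4, 5, 6.
Σ|m_l| = l(l+1) = 42.

Σ|L_z| = 42 ℏ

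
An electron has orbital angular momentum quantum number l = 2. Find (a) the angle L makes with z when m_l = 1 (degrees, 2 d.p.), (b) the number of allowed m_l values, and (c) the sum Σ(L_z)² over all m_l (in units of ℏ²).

For m_l = 1: cos θ = 1/√6, θ ≈ 65.91°.
There are 2l+1 = 5 values of m_l.
Σ m_l² = 10, so Σ(L_z)² = 10 ℏ².

θ(m_l=1) ≈ 65.91°; 5 values; Σ(L_z)² = 10 ℏ²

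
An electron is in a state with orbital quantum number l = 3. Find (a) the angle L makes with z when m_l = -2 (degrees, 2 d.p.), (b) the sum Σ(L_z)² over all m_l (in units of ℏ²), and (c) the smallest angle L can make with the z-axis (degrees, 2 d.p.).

For m_l = -2: cos θ = -2/√12, θ ≈ 125.26°.
Σ m_l² = 28, so Σ(L_z)² = 28 ℏ².
cos θ_min = 3/√12, so θ_min ≈ 30.00°.

θ(m_l=-2) ≈ 125.26°; Σ(L_z)² = 28 ℏ²; θ_min ≈ 30.00°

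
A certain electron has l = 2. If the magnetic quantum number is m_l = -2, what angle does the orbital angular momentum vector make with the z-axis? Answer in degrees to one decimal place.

|L| = √(l(l+1)) ℏ = √6 ℏ.
L_z = m_l ℏ = −2ℏ.
cos θ = L_z/|L| = -2/√6, so θ ≈ 144.7°.

θ ≈ 144.7°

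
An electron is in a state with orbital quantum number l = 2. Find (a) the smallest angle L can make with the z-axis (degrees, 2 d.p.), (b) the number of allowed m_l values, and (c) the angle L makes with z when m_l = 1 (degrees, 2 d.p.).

cos θ_min = 2/√6, so θ_min ≈ 35.26°.
There are 2l+1 = 5 values of m_l.
For m_l = 1: cos θ = 1/√6, θ ≈ 65.91°.

θ_min ≈ 35.26°; 5 values; θ(m_l=1) ≈ 65.91°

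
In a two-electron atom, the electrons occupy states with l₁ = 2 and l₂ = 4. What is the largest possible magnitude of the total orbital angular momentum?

|L_tot|_max = √42 ℏ ≈ 6.481ℏ

The total orbital quantum number L ranges from |l₁ − l₂| to l₁ + l₂ in integer steps.
So L can be 2, 3, 4, 5, 6.
The largest magnitude corresponds to L = 6: |L_tot| = ℏ√(6·7) = √42 ℏ.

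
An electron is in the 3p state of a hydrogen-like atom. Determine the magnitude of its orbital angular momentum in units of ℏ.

For 3p, l = 1.
|L| = ℏ√(l(l+1)) = ℏ√(1·2) = √2 ℏ

|L| = √2 ℏ ≈ 1.414ℏ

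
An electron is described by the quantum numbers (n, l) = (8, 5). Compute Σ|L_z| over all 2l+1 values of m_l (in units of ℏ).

Σ|L_z| = 30 ℏ

m_l ∈ {-5, -4, -3, -2, -1, 0, 1, 2, 3, 4, 5}.
Σ|m_l| = 2·5(5+1)/2 = 30.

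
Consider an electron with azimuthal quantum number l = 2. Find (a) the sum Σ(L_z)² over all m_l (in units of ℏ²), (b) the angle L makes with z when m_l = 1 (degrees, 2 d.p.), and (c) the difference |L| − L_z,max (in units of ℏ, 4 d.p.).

Σ m_l² = 10, so Σ(L_z)² = 10 ℏ².
For m_l = 1: cos θ = 1/√6, θ ≈ 65.91°.
|L| − L_z,max = (√6 − 2)ℏ ≈ 0.4495ℏ.

Σ(L_z)² = 10 ℏ²; θ(m_l=1) ≈ 65.91°; |L|−L_z,max ≈ 0.4495ℏ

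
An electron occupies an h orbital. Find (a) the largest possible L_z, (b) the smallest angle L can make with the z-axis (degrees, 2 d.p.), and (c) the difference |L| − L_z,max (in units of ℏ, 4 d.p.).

The letter h corresponds to l = 5.
L_z,max = lℏ = 5ℏ.
cos θ_min = 5/√30, so θ_min ≈ 24.09°.
|L| − L_z,max = (√30 − 5)ℏ ≈ 0.4772ℏ.

L_z,max = 5ℏ; θ_min ≈ 24.09°; |L|−L_z,max ≈ 0.4772ℏ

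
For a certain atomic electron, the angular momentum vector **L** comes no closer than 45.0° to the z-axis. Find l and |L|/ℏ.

cos²θ_min = l/(l+1) = 0.5000.
Thus l = 0.5000/(1 − 0.5000) ≈ 1.
Then |L| = ℏ√(1·2) = √2 ℏ.

l = 1, |L| = √2 ℏ ≈ 1.414ℏ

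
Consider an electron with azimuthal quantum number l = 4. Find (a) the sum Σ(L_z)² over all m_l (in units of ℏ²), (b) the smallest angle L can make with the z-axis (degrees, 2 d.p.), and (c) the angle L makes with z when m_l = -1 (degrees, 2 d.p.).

Σ(L_z)² = 60 ℏ²; θ_min ≈ 26.57°; θ(m_l=-1) ≈ 102.92°

Σ m_l² = 60, so Σ(L_z)² = 60 ℏ².
cos θ_min = 4/√20, so θ_min ≈ 26.57°.
For m_l = -1: cos θ = -1/√20, θ ≈ 102.92°.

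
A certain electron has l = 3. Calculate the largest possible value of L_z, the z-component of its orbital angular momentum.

L_z,max = 3ℏ

L_z = m_l ℏ with m_l ∈ {−3, …, 3}; the maximum is m_l = 3.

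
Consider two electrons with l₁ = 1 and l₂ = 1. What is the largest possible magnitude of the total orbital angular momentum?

|L_tot|_max = √6 ℏ ≈ 2.449ℏ

By the triangle rule, |l₁ − l₂| ≤ L ≤ l₁ + l₂.
So L can be 0, 1, 2.
The largest magnitude corresponds to L = 2: |L_tot| = ℏ√(2·3) = √6 ℏ.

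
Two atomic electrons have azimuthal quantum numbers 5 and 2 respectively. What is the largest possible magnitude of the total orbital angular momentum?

|L_tot|_max = 2√14 ℏ ≈ 7.483ℏ

By the triangle rule, |l₁ − l₂| ≤ L ≤ l₁ + l₂.
So L can be 3, 4, 5, 6, 7.
The largest magnitude corresponds to L = 7: |L_tot| = ℏ√(7·8) = 2√14 ℏ.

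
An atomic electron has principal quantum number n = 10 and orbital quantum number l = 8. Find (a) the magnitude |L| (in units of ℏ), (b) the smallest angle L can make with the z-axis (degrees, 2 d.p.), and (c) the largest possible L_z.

|L| = 6√2 ℏ ≈ 8.485ℏ; θ_min ≈ 19.47°; L_z,max = 8ℏ

|L| = ℏ√(8·9) = 6√2 ℏ ≈ 8.485ℏ.
cos θ_min = 8/√72, so θ_min ≈ 19.47°.
L_z,max = lℏ = 8ℏ.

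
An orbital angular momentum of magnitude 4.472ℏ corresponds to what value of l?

(|L|/ℏ)² = l(l+1) = 20.
l² + l − 20 = 0 ⇒ l = 4.

l = 4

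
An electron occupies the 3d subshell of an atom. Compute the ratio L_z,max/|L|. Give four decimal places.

The 3d subshell has l = 2.
|L| = √6 ℏ ≈ 2.4495ℏ, while L_z,max = lℏ = 2ℏ.
L_z,max/|L| = 2/√6 = 0.8165.

L_z,max/|L| = 0.8165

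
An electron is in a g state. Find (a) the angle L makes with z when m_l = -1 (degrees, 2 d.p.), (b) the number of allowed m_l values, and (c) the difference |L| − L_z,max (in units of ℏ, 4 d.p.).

θ(m_l=-1) ≈ 102.92°; 9 values; |L|−L_z,max ≈ 0.4721ℏ

For a g orbital, l = 4.
For m_l = -1: cos θ = -1/√20, θ ≈ 102.92°.
There are 2l+1 = 9 values of m_l.
|L| − L_z,max = (2√5 − 4)ℏ ≈ 0.4721ℏ.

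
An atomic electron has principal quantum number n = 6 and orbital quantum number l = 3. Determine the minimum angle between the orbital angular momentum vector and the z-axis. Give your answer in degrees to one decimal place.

θ_min ≈ 30.0°

|L| = √(l(l+1)) ℏ = 2√3 ℏ.
The smallest angle corresponds to the largest L_z, i.e. m_l = l = 3, giving L_z = 3ℏ.
cos θ_min = 3/√12, so θ_min ≈ 30.0°.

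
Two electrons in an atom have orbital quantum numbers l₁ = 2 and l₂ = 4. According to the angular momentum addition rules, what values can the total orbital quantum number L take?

L runs from |2 − 4| = 2 to 2 + 4 = 6.
Allowed values: L = 2, 3, 4, 5, 6.

L = 2, 3, 4, 5, 6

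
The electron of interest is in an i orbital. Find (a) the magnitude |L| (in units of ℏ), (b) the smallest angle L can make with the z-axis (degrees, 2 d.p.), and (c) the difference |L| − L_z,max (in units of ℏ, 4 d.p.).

|L| = √42 ℏ ≈ 6.481ℏ; θ_min ≈ 22.21°; |L|−L_z,max ≈ 0.4807ℏ

The letter i corresponds to l = 6.
|L| = ℏ√(6·7) = √42 ℏ ≈ 6.481ℏ.
cos θ_min = 6/√42, so θ_min ≈ 22.21°.
|L| − L_z,max = (√42 − 6)ℏ ≈ 0.4807ℏ.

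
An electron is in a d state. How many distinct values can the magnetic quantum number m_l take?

D corresponds to l = 2.
The number of m_l values is 2l + 1 = 2·2 + 1 = 5.

5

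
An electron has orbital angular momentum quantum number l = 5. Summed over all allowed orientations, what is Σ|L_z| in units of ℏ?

Σ|L_z| = 30 ℏ

m_l runs from −5 to 5, i.e. {-5, -4, -3, -2, -1, 0, 1, 2, 3, 4, 5}.
Σ|m_l| = 2·5(5+1)/2 = 30.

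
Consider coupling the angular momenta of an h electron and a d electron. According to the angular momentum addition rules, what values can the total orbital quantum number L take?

L runs from |5 − 2| = 3 to 5 + 2 = 7.
L ∈ {3, 4, 5, 6, 7}.

L = 3, 4, 5, 6, 7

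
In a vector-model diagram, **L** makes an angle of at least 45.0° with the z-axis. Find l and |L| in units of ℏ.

l = 1, |L| = √2 ℏ ≈ 1.414ℏ

At minimum angle, m_l = l, so cos θ = l/√(l(l+1)); cos²θ = l/(l+1) = 0.5000.
l = cos²θ/sin²θ ≈ 1.
Then |L| = ℏ√(1·2) = √2 ℏ.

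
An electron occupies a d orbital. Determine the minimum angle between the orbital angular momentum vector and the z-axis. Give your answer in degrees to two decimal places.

θ_min ≈ 35.26°

For a d orbital, l = 2.
|L|² = l(l+1)ℏ² = 6ℏ², so |L| = √6 ℏ.
The smallest angle corresponds to the largest L_z, i.e. m_l = l = 2, giving L_z = 2ℏ.
cos θ_min = 2/√6, so θ_min ≈ 35.26°.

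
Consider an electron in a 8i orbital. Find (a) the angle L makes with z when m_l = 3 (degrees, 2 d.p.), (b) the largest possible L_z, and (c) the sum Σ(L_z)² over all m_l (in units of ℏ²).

θ(m_l=3) ≈ 62.42°; L_z,max = 6ℏ; Σ(L_z)² = 182 ℏ²

8i means n = 8, l = 6.
For m_l = 3: cos θ = 3/√42, θ ≈ 62.42°.
L_z,max = lℏ = 6ℏ.
Σ m_l² = 182, so Σ(L_z)² = 182 ℏ².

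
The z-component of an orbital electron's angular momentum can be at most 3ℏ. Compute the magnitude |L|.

The maximum L_z equals lℏ, giving l = 3.
Then |L| = ℏ√(3·4) = 2√3 ℏ.

|L| = 2√3 ℏ ≈ 3.464ℏ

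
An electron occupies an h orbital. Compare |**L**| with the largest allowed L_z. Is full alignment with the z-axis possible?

No: L_z,max = 5ℏ < |L| = √30 ℏ ≈ 5.477ℏ

For an h orbital, l = 5.
|L| = √30 ℏ ≈ 5.4772ℏ, while L_z,max = lℏ = 5ℏ.
Since |L| > L_z,max, the vector can never point exactly along z; the closest it comes is θ_min = arccos(5/√30) ≈ 24.1°.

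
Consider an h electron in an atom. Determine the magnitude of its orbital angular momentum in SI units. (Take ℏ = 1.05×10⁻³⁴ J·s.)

An h state has l = 5.
|L| = ℏ√(l(l+1)) = ℏ√(5·6) = √30 ℏ
Numerically, |L| = 5.477 × (1.05×10⁻³⁴ J·s) = 5.75×10⁻³⁴ J·s.

|L| = 5.75×10⁻³⁴ J·s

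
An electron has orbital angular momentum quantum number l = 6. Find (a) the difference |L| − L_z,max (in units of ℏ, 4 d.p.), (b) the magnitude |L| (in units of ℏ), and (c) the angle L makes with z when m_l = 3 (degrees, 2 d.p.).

|L|−L_z,max ≈ 0.4807ℏ; |L| = √42 ℏ ≈ 6.481ℏ; θ(m_l=3) ≈ 62.42°

|L| − L_z,max = (√42 − 6)ℏ ≈ 0.4807ℏ.
|L| = ℏ√(6·7) = √42 ℏ ≈ 6.481ℏ.
For m_l = 3: cos θ = 3/√42, θ ≈ 62.42°.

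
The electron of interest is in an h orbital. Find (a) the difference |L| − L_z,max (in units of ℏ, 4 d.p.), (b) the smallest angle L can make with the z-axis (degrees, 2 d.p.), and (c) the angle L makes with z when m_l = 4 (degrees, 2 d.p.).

For an h orbital, l = 5.
|L| − L_z,max = (√30 − 5)ℏ ≈ 0.4772ℏ.
cos θ_min = 5/√30, so θ_min ≈ 24.09°.
For m_l = 4: cos θ = 4/√30, θ ≈ 43.09°.

|L|−L_z,max ≈ 0.4772ℏ; θ_min ≈ 24.09°; θ(m_l=4) ≈ 43.09°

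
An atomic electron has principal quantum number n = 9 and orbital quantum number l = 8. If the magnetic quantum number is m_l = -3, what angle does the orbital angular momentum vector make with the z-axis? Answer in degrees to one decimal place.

|L|² = l(l+1)ℏ² = 72ℏ², so |L| = 6√2 ℏ.
L_z = m_l ℏ = −3ℏ.
cos θ = L_z/|L| = -3/√72, so θ ≈ 110.7°.

θ ≈ 110.7°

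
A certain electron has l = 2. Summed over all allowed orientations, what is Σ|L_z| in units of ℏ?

m_l runs from −2 to 2, i.e. {-2, -1, 0, 1, 2}.
Σ|m_l| = 2·2(2+1)/2 = 6.

Σ|L_z| = 6 ℏ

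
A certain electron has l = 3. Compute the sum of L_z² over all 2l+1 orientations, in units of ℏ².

Σ(L_z)² = 28 ℏ²

The allowed m_l values are -3, -2, -1, 0, 1, 2, 3.
Σ m_l² = 2·(1 + 4 + 9) = 28.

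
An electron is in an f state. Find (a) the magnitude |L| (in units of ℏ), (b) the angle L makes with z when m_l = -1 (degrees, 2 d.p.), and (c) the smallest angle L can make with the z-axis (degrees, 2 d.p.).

For an f orbital, l = 3.
|L| = ℏ√(3·4) = 2√3 ℏ ≈ 3.464ℏ.
For m_l = -1: cos θ = -1/√12, θ ≈ 106.78°.
cos θ_min = 3/√12, so θ_min ≈ 30.00°.

|L| = 2√3 ℏ ≈ 3.464ℏ; θ(m_l=-1) ≈ 106.78°; θ_min ≈ 30.00°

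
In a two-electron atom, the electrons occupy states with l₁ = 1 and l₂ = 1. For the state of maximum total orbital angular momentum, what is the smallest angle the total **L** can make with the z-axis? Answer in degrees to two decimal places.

Angular momentum addition gives L = |l₁ − l₂|, …, l₁ + l₂.
L ∈ {0, 1, 2}.
The maximum is L = 2, with |L_tot| = ℏ√(2·3) = √6 ℏ.
The minimum angle with z is arccos(2/√6) ≈ 35.26°.

θ_min ≈ 35.26°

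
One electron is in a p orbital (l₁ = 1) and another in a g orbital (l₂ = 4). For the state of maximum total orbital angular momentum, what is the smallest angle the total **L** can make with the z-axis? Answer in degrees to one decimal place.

L runs from |1 − 4| = 3 to 1 + 4 = 5.
L ∈ {3, 4, 5}.
The maximum is L = 5, with |L_tot| = ℏ√(5·6) = √30 ℏ.
The minimum angle with z is arccos(5/√30) ≈ 24.1°.

θ_min ≈ 24.1°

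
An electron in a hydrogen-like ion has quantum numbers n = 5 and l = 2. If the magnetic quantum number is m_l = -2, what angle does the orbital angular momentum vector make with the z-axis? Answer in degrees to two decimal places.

|L| = √(l(l+1)) ℏ = √6 ℏ.
L_z = m_l ℏ = −2ℏ.
cos θ = L_z/|L| = -2/√6, so θ ≈ 144.74°.

θ ≈ 144.74°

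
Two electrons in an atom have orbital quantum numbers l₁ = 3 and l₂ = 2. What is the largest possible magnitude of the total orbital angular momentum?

By the triangle rule, |l₁ − l₂| ≤ L ≤ l₁ + l₂.
So L can be 1, 2, 3, 4, 5.
The largest magnitude corresponds to L = 5: |L_tot| = ℏ√(5·6) = √30 ℏ.

|L_tot|_max = √30 ℏ ≈ 5.477ℏ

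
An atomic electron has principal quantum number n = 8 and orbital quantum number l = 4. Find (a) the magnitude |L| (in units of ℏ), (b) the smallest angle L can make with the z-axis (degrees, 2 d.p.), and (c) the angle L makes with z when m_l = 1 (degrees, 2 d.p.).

|L| = 2√5 ℏ ≈ 4.472ℏ; θ_min ≈ 26.57°; θ(m_l=1) ≈ 77.08°

|L| = ℏ√(4·5) = 2√5 ℏ ≈ 4.472ℏ.
cos θ_min = 4/√20, so θ_min ≈ 26.57°.
For m_l = 1: cos θ = 1/√20, θ ≈ 77.08°.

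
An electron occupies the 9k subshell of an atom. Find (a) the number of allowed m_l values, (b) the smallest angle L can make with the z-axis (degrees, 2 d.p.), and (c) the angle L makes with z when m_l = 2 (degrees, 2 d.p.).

15 values; θ_min ≈ 20.70°; θ(m_l=2) ≈ 74.50°

The 9k subshell has l = 7.
There are 2l+1 = 15 values of m_l.
cos θ_min = 7/√56, so θ_min ≈ 20.70°.
For m_l = 2: cos θ = 2/√56, θ ≈ 74.50°.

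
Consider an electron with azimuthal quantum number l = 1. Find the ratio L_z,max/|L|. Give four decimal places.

L_z,max/|L| = 0.7071

|L| = √2 ℏ ≈ 1.4142ℏ, while L_z,max = lℏ = 1ℏ.
L_z,max/|L| = 1/√2 = 0.7071.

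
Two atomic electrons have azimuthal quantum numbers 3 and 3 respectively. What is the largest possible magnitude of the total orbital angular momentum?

|L_tot|_max = √42 ℏ ≈ 6.481ℏ

The total orbital quantum number L ranges from |l₁ − l₂| to l₁ + l₂ in integer steps.
L ∈ {0, 1, 2, 3, 4, 5, 6}.
The largest magnitude corresponds to L = 6: |L_tot| = ℏ√(6·7) = √42 ℏ.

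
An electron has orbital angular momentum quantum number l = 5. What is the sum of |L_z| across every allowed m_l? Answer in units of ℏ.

The allowed m_l values are -5, -4, -3, -2, -1, 0, 1, 2, 3, 4, 5.
Σ|m_l| = l(l+1) = 30.

Σ|L_z| = 30 ℏ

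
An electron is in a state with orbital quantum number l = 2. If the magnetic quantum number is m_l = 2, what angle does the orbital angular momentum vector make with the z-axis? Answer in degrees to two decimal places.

|L|² = l(l+1)ℏ² = 6ℏ², so |L| = √6 ℏ.
L_z = m_l ℏ = 2ℏ.
cos θ = L_z/|L| = 2/√6, so θ ≈ 35.26°.

θ ≈ 35.26°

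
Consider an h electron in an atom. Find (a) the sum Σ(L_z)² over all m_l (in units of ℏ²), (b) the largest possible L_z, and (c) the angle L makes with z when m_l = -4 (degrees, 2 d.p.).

For an h orbital, l = 5.
Σ m_l² = 110, so Σ(L_z)² = 110 ℏ².
L_z,max = lℏ = 5ℏ.
For m_l = -4: cos θ = -4/√30, θ ≈ 136.91°.

Σ(L_z)² = 110 ℏ²; L_z,max = 5ℏ; θ(m_l=-4) ≈ 136.91°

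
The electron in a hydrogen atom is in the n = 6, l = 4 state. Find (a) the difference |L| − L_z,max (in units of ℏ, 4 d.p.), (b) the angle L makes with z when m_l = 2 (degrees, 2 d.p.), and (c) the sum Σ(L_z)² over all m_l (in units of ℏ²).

|L|−L_z,max ≈ 0.4721ℏ; θ(m_l=2) ≈ 63.43°; Σ(L_z)² = 60 ℏ²

|L| − L_z,max = (2√5 − 4)ℏ ≈ 0.4721ℏ.
For m_l = 2: cos θ = 2/√20, θ ≈ 63.43°.
Σ m_l² = 60, so Σ(L_z)² = 60 ℏ².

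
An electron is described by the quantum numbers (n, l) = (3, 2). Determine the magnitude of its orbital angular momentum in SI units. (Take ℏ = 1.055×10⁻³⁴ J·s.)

|L| = ℏ√(l(l+1)) = ℏ√(2·3) = √6 ℏ
Numerically, |L| = 2.449 × (1.055×10⁻³⁴ J·s) = 2.584×10⁻³⁴ J·s.

|L| = 2.584×10⁻³⁴ J·s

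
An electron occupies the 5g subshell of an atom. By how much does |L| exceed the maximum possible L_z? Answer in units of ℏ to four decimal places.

|L| − L_z,max ≈ 0.4721ℏ

5g means n = 5, l = 4.
|L| = 2√5 ℏ ≈ 4.4721ℏ, while L_z,max = lℏ = 4ℏ.
The difference is (2√5 − 4)ℏ ≈ 0.4721ℏ.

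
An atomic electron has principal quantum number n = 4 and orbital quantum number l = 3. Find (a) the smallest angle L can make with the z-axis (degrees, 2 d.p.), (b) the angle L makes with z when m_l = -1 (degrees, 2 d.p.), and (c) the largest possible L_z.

θ_min ≈ 30.00°; θ(m_l=-1) ≈ 106.78°; L_z,max = 3ℏ

cos θ_min = 3/√12, so θ_min ≈ 30.00°.
For m_l = -1: cos θ = -1/√12, θ ≈ 106.78°.
L_z,max = lℏ = 3ℏ.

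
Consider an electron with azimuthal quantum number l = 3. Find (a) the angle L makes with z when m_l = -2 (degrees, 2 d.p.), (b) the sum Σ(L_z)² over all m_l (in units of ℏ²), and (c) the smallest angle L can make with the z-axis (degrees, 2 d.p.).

θ(m_l=-2) ≈ 125.26°; Σ(L_z)² = 28 ℏ²; θ_min ≈ 30.00°

For m_l = -2: cos θ = -2/√12, θ ≈ 125.26°.
Σ m_l² = 28, so Σ(L_z)² = 28 ℏ².
cos θ_min = 3/√12, so θ_min ≈ 30.00°.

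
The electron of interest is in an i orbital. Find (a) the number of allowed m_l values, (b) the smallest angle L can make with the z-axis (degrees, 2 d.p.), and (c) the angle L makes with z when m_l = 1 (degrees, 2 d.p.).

The letter i corresponds to l = 6.
There are 2l+1 = 13 values of m_l.
cos θ_min = 6/√42, so θ_min ≈ 22.21°.
For m_l = 1: cos θ = 1/√42, θ ≈ 81.12°.

13 values; θ_min ≈ 22.21°; θ(m_l=1) ≈ 81.12°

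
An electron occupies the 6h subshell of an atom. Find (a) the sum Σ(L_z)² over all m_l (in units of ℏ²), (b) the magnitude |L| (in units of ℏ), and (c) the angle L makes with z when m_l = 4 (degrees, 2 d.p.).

The 6h subshell has l = 5.
Σ m_l² = 110, so Σ(L_z)² = 110 ℏ².
|L| = ℏ√(5·6) = √30 ℏ ≈ 5.477ℏ.
For m_l = 4: cos θ = 4/√30, θ ≈ 43.09°.

Σ(L_z)² = 110 ℏ²; |L| = √30 ℏ ≈ 5.477ℏ; θ(m_l=4) ≈ 43.09°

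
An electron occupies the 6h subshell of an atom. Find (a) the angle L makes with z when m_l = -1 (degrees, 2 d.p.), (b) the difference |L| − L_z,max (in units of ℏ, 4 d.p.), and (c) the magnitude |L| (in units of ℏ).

The 6h subshell has l = 5.
For m_l = -1: cos θ = -1/√30, θ ≈ 100.52°.
|L| − L_z,max = (√30 − 5)ℏ ≈ 0.4772ℏ.
|L| = ℏ√(5·6) = √30 ℏ ≈ 5.477ℏ.

θ(m_l=-1) ≈ 100.52°; |L|−L_z,max ≈ 0.4772ℏ; |L| = √30 ℏ ≈ 5.477ℏ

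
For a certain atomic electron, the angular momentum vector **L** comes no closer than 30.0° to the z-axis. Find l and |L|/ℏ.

cos θ_min = l/√(l(l+1)) = √(l/(l+1)), so l/(l+1) = cos²(30.0°) = 0.7500.
l = cos²θ/sin²θ ≈ 3.
Then |L| = ℏ√(3·4) = 2√3 ℏ.

l = 3, |L| = 2√3 ℏ ≈ 3.464ℏ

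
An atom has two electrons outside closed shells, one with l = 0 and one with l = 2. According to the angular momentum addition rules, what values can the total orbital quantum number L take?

The total orbital quantum number L ranges from |l₁ − l₂| to l₁ + l₂ in integer steps.
L ∈ {2}.

L = 2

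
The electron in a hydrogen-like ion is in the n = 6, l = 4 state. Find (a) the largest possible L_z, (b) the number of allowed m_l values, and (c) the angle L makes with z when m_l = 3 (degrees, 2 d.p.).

L_z,max = 4ℏ; 9 values; θ(m_l=3) ≈ 47.87°

L_z,max = lℏ = 4ℏ.
There are 2l+1 = 9 values of m_l.
For m_l = 3: cos θ = 3/√20, θ ≈ 47.87°.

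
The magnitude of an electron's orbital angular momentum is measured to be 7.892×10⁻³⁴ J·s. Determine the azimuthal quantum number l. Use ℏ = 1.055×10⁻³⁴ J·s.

|L|/ℏ = (7.892×10⁻³⁴)/(1.055×10⁻³⁴) ≈ 7.481.
(|L|/ℏ)² = l(l+1) ≈ 55.96 ⇒ l = 7.

l = 7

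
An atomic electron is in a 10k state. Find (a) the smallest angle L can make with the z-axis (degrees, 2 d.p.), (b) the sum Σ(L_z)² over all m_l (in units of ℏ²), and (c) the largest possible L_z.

θ_min ≈ 20.70°; Σ(L_z)² = 280 ℏ²; L_z,max = 7ℏ

10k means n = 10, l = 7.
cos θ_min = 7/√56, so θ_min ≈ 20.70°.
Σ m_l² = 280, so Σ(L_z)² = 280 ℏ².
L_z,max = lℏ = 7ℏ.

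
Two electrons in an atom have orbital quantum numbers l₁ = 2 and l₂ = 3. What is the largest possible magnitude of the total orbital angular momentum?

|L_tot|_max = √30 ℏ ≈ 5.477ℏ

Angular momentum addition gives L = |l₁ − l₂|, …, l₁ + l₂.
So L can be 1, 2, 3, 4, 5.
The largest magnitude corresponds to L = 5: |L_tot| = ℏ√(5·6) = √30 ℏ.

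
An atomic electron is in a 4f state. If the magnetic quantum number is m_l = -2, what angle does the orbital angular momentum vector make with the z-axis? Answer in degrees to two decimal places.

The 4f subshell has l = 3.
|L| = √(l(l+1)) ℏ = 2√3 ℏ.
L_z = m_l ℏ = −2ℏ.
cos θ = L_z/|L| = -2/√12, so θ ≈ 125.26°.

θ ≈ 125.26°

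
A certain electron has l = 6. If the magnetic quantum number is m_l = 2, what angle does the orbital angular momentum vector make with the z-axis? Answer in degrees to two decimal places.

θ ≈ 72.02°

|L| = √(l(l+1)) ℏ = √42 ℏ.
L_z = m_l ℏ = 2ℏ.
cos θ = L_z/|L| = 2/√42, so θ ≈ 72.02°.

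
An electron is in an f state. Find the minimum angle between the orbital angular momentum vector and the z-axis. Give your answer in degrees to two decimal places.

θ_min ≈ 30.00°

F corresponds to l = 3.
|L| = √(l(l+1)) ℏ = 2√3 ℏ.
The smallest angle corresponds to the largest L_z, i.e. m_l = l = 3, giving L_z = 3ℏ.
cos θ_min = 3/√12, so θ_min ≈ 30.00°.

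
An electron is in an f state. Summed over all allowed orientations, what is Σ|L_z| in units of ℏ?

Σ|L_z| = 12 ℏ

F corresponds to l = 3.
m_l runs from −3 to 3, i.e. {-3, -2, -1, 0, 1, 2, 3}.
Σ|m_l| = 2(1+2+…+3) = 12.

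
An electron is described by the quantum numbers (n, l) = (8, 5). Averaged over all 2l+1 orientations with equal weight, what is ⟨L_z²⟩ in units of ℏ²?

m_l ∈ {-5, -4, -3, -2, -1, 0, 1, 2, 3, 4, 5}.
⟨L_z²⟩ = ℏ²·(Σ m_l²)/(2l+1) = ℏ²·110/11 = 10ℏ².

⟨L_z²⟩ = 10 ℏ²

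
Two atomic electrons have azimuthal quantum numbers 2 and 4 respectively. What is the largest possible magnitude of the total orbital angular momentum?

|L_tot|_max = √42 ℏ ≈ 6.481ℏ

The total orbital quantum number L ranges from |l₁ − l₂| to l₁ + l₂ in integer steps.
L ∈ {2, 3, 4, 5, 6}.
The largest magnitude corresponds to L = 6: |L_tot| = ℏ√(6·7) = √42 ℏ.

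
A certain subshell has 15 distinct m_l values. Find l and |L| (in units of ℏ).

l = 7, |L| = 2√14 ℏ ≈ 7.483ℏ

Since there are 2l+1 = 15 values of m_l, l = 7.
Then |L| = √(l(l+1)) ℏ = 2√14 ℏ.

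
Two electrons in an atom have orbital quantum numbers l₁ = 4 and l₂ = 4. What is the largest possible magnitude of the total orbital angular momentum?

|L_tot|_max = 6√2 ℏ ≈ 8.485ℏ

By the triangle rule, |l₁ − l₂| ≤ L ≤ l₁ + l₂.
Allowed values: L = 0, 1, 2, 3, 4, 5, 6, 7, 8.
The largest magnitude corresponds to L = 8: |L_tot| = ℏ√(8·9) = 6√2 ℏ.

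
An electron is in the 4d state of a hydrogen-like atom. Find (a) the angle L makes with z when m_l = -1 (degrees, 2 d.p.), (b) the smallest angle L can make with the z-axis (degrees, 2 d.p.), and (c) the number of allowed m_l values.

θ(m_l=-1) ≈ 114.09°; θ_min ≈ 35.26°; 5 values

4d means n = 4, l = 2.
For m_l = -1: cos θ = -1/√6, θ ≈ 114.09°.
cos θ_min = 2/√6, so θ_min ≈ 35.26°.
There are 2l+1 = 5 values of m_l.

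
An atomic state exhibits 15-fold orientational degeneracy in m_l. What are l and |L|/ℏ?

15 = 2l + 1, so l = (15−1)/2 = 7.
|L| = ℏ√(l(l+1)) = ℏ√(7·8) = 2√14 ℏ.

l = 7, |L| = 2√14 ℏ ≈ 7.483ℏ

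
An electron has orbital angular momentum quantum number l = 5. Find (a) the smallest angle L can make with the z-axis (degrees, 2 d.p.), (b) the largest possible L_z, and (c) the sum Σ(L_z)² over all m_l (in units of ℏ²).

cos θ_min = 5/√30, so θ_min ≈ 24.09°.
L_z,max = lℏ = 5ℏ.
Σ m_l² = 110, so Σ(L_z)² = 110 ℏ².

θ_min ≈ 24.09°; L_z,max = 5ℏ; Σ(L_z)² = 110 ℏ²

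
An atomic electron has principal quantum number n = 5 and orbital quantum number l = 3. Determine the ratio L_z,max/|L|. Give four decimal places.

|L| = 2√3 ℏ ≈ 3.4641ℏ, while L_z,max = lℏ = 3ℏ.
L_z,max/|L| = 3/√12 = 0.8660.

L_z,max/|L| = 0.8660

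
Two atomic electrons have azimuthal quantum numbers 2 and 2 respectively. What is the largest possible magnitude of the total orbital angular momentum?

The total orbital quantum number L ranges from |l₁ − l₂| to l₁ + l₂ in integer steps.
L ∈ {0, 1, 2, 3, 4}.
The largest magnitude corresponds to L = 4: |L_tot| = ℏ√(4·5) = 2√5 ℏ.

|L_tot|_max = 2√5 ℏ ≈ 4.472ℏ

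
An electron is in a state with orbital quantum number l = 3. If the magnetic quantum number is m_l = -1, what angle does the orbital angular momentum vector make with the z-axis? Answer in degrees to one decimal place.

θ ≈ 106.8°

|L|² = l(l+1)ℏ² = 12ℏ², so |L| = 2√3 ℏ.
L_z = m_l ℏ = −1ℏ.
cos θ = L_z/|L| = -1/√12, so θ ≈ 106.8°.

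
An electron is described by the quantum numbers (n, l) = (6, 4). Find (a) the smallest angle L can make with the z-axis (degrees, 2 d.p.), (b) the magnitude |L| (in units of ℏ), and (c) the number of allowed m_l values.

θ_min ≈ 26.57°; |L| = 2√5 ℏ ≈ 4.472ℏ; 9 values

cos θ_min = 4/√20, so θ_min ≈ 26.57°.
|L| = ℏ√(4·5) = 2√5 ℏ ≈ 4.472ℏ.
There are 2l+1 = 9 values of m_l.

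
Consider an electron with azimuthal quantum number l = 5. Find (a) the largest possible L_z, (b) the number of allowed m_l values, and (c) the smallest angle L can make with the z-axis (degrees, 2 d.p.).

L_z,max = lℏ = 5ℏ.
There are 2l+1 = 11 values of m_l.
cos θ_min = 5/√30, so θ_min ≈ 24.09°.

L_z,max = 5ℏ; 11 values; θ_min ≈ 24.09°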